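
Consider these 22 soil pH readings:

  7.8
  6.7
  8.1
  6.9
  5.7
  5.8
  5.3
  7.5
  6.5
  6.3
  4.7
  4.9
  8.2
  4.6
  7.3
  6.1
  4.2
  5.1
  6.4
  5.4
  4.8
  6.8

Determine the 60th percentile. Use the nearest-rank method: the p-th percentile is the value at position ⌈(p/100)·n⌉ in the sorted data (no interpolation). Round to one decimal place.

Sorted: 4.2, 4.6, 4.7, 4.8, 4.9, 5.1, 5.3, 5.4, 5.7, 5.8, 6.1, 6.3, 6.4, 6.5, 6.7, 6.8, 6.9, 7.3, 7.5, 7.8, 8.1, 8.2.
n = 22.
Position = ⌈60/100 · 22⌉ = ⌈13.2⌉ = 14.
The value at rank 14 is 6.5.

6.5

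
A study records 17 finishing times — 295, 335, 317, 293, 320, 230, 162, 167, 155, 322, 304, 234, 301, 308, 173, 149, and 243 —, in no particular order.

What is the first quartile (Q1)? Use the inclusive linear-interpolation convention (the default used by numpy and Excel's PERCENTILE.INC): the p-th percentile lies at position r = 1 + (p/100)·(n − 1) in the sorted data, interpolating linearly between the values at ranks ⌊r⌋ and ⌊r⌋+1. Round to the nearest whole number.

Sorted: 149, 155, 162, 167, 173, 230, 234, 243, 293, 295, 301, 304, 308, 317, 320, 322, 335.
n = 17.
r = 1 + (25/100)·(17 − 1) = 1 + 4 = 5.
r is an integer, so P25 is the value at rank 5: 173.

173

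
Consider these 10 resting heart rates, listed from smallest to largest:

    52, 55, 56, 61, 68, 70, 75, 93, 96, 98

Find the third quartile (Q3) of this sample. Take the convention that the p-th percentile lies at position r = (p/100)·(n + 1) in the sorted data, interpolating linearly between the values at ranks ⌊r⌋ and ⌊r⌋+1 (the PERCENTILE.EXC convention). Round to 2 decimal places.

n = 10.
r = (75/100)·(10 + 1) = 8.25.
Rank 8 is 93 and rank 9 is 96.
Interpolate: 93 + 0.25·(96 − 93) = 93 + 0.25·3 = 93.75.

93.75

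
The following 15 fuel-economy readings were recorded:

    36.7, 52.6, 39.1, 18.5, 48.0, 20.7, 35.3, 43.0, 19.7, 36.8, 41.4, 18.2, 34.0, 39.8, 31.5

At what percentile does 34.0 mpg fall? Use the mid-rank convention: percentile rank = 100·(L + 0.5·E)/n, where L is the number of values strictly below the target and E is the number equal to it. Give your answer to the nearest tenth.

Sorted: 18.2, 18.5, 19.7, 20.7, 31.5, 34.0, 35.3, 36.7, 36.8, 39.1, 39.8, 41.4, 43.0, 48.0, 52.6.
Count below 34.0: L = 5; count equal: E = 1; n = 15.
Percentile rank = 100·(5 + 0.5·1)/15 = 100·5.5/15 = 36.67.

36.7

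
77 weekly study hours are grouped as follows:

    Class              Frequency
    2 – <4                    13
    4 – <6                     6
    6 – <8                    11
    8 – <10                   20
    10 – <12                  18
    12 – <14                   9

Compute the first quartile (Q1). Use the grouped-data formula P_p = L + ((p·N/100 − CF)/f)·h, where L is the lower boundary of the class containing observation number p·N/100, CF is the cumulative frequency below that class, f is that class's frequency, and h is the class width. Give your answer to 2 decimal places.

N = 77; target position k = 25/100 · 77 = 19.25.
Cumulative frequencies: 13, 19, 30, 50, 68, 77.
Observation 19.25 falls in the class 6 – <8.
L = 6, CF = 19, f = 11, h = 2.
P25 = 6 + ((19.25 − 19)/11)·2 = 6 + 0.0454545 = 6.04545.

6.05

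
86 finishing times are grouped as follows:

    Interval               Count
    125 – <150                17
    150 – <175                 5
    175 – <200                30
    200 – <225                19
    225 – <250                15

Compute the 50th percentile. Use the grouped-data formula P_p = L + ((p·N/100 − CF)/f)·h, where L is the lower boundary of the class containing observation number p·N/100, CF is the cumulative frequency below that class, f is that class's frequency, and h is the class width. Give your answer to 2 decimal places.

192.50

N = 86; target position k = 50/100 · 86 = 43.
Cumulative frequencies: 17, 22, 52, 71, 86.
Observation 43 falls in the class 175 – <200.
L = 175, CF = 22, f = 30, h = 25.
P50 = 175 + ((43 − 22)/30)·25 = 175 + 17.5 = 192.5.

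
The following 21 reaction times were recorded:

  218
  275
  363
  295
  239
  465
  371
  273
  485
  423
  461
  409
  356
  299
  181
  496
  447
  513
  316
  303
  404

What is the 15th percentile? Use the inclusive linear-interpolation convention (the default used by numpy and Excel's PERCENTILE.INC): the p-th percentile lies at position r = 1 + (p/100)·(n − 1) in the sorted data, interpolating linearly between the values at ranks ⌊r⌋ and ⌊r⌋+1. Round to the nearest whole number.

Sorted: 181, 218, 239, 273, 275, 295, 299, 303, 316, 356, 363, 371, 404, 409, 423, 447, 461, 465, 485, 496, 513.
n = 21.
r = 1 + (15/100)·(21 − 1) = 1 + 3 = 4.
r is an integer, so P15 is the value at rank 4: 273.

273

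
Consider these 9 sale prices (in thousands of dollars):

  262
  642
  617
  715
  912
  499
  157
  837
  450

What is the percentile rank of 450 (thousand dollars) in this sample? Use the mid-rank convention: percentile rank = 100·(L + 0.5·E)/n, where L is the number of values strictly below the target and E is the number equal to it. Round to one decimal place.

Sorted: 157, 262, 450, 499, 617, 642, 715, 837, 912.
Count below 450: L = 2; count equal: E = 1; n = 9.
Percentile rank = 100·(2 + 0.5·1)/9 = 100·2.5/9 = 27.78.

27.8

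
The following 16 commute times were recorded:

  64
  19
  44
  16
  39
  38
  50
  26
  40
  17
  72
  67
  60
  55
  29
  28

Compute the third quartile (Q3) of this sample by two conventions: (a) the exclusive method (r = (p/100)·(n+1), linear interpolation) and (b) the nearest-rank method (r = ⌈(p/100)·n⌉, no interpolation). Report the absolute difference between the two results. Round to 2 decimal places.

3.75

Sorted: 16, 17, 19, 26, 28, 29, 38, 39, 40, 44, 50, 55, 60, 64, 67, 72.
n = 16.
(a) r = 12.75; between ranks 12 (55) and 13 (60): 58.75.
(b) the nearest-rank method: rank 12 → 55.
|58.75 − 55| = 3.75.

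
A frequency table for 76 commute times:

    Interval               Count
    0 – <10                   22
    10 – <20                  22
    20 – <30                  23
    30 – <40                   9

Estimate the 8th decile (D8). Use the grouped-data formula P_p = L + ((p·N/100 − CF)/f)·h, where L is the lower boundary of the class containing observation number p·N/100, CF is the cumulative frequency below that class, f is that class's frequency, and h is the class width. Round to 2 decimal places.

N = 76; target position k = 80/100 · 76 = 60.8.
Cumulative frequencies: 22, 44, 67, 76.
Observation 60.8 falls in the class 20 – <30.
L = 20, CF = 44, f = 23, h = 10.
P80 = 20 + ((60.8 − 44)/23)·10 = 20 + 7.30435 = 27.3043.

27.30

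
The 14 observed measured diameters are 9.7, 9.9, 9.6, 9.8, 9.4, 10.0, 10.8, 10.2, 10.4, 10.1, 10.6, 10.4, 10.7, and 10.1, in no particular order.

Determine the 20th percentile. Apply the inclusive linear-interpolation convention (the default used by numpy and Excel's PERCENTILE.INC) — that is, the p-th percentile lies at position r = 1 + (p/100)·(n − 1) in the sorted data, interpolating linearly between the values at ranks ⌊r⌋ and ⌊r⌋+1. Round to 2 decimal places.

9.76

Sorted: 9.4, 9.6, 9.7, 9.8, 9.9, 10.0, 10.1, 10.1, 10.2, 10.4, 10.4, 10.6, 10.7, 10.8.
n = 14.
r = 1 + (20/100)·(14 − 1) = 1 + 2.6 = 3.6.
Rank 3 is 9.7 and rank 4 is 9.8.
Interpolate: 9.7 + 0.6·(9.8 − 9.7) = 9.7 + 0.6·0.1 = 9.76.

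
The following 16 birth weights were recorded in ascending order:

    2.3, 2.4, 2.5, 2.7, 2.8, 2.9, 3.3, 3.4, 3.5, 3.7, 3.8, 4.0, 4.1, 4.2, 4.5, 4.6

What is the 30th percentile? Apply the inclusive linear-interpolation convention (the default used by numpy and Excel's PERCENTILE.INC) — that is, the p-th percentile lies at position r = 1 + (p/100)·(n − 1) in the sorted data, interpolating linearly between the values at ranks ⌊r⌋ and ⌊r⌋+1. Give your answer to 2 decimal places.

2.85

n = 16.
r = 1 + (30/100)·(16 − 1) = 1 + 4.5 = 5.5.
Rank 5 is 2.8 and rank 6 is 2.9.
Interpolate: 2.8 + 0.5·(2.9 − 2.8) = 2.8 + 0.5·0.1 = 2.85.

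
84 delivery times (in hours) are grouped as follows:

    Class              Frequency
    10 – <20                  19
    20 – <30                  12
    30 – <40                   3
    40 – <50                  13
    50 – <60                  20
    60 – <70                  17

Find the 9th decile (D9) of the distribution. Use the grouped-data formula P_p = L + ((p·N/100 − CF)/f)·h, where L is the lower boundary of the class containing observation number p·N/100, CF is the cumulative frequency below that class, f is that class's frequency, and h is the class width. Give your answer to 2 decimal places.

N = 84; target position k = 90/100 · 84 = 75.6.
Cumulative frequencies: 19, 31, 34, 47, 67, 84.
Observation 75.6 falls in the class 60 – <70.
L = 60, CF = 67, f = 17, h = 10.
P90 = 60 + ((75.6 − 67)/17)·10 = 60 + 5.05882 = 65.0588.

65.06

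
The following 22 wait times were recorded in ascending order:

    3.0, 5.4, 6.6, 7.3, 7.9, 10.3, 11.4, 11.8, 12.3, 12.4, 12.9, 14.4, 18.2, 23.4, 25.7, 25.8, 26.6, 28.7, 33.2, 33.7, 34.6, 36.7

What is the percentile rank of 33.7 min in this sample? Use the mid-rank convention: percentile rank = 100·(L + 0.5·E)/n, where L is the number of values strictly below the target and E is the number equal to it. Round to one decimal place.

Count below 33.7: L = 19; count equal: E = 1; n = 22.
Percentile rank = 100·(19 + 0.5·1)/22 = 100·19.5/22 = 88.64.

88.6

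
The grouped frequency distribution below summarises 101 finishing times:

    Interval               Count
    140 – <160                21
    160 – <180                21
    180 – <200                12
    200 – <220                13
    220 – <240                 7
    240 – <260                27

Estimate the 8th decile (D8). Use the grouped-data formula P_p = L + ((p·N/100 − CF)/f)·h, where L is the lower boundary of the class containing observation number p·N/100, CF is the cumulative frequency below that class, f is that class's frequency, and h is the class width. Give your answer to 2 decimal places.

245.04

N = 101; target position k = 80/100 · 101 = 80.8.
Cumulative frequencies: 21, 42, 54, 67, 74, 101.
Observation 80.8 falls in the class 240 – <260.
L = 240, CF = 74, f = 27, h = 20.
P80 = 240 + ((80.8 − 74)/27)·20 = 240 + 5.03704 = 245.037.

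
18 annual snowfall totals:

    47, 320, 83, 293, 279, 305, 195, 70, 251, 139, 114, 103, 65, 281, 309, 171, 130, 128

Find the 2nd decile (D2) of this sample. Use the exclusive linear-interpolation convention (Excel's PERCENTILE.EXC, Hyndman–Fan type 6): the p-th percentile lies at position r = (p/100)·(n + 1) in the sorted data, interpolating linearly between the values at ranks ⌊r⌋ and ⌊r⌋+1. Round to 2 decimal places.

Sorted: 47, 65, 70, 83, 103, 114, 128, 130, 139, 171, 195, 251, 279, 281, 293, 305, 309, 320.
n = 18.
r = (20/100)·(18 + 1) = 3.8.
Rank 3 is 70 and rank 4 is 83.
Interpolate: 70 + 0.8·(83 − 70) = 70 + 0.8·13 = 80.4.

80.40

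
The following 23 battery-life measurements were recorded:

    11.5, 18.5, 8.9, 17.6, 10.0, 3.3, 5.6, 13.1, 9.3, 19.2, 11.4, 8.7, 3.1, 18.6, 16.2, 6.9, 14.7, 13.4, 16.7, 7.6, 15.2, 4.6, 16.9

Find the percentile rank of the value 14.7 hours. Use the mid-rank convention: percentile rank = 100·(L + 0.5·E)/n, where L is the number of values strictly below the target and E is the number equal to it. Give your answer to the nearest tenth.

Sorted: 3.1, 3.3, 4.6, 5.6, 6.9, 7.6, 8.7, 8.9, 9.3, 10.0, 11.4, 11.5, 13.1, 13.4, 14.7, 15.2, 16.2, 16.7, 16.9, 17.6, 18.5, 18.6, 19.2.
Count below 14.7: L = 14; count equal: E = 1; n = 23.
Percentile rank = 100·(14 + 0.5·1)/23 = 100·14.5/23 = 63.04.

63.0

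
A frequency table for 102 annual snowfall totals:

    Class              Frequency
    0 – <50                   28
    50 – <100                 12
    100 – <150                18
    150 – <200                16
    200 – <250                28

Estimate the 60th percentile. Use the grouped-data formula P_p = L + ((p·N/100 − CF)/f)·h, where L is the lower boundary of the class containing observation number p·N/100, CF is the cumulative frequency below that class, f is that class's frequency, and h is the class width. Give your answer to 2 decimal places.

160.00

N = 102; target position k = 60/100 · 102 = 61.2.
Cumulative frequencies: 28, 40, 58, 74, 102.
Observation 61.2 falls in the class 150 – <200.
L = 150, CF = 58, f = 16, h = 50.
P60 = 150 + ((61.2 − 58)/16)·50 = 150 + 10 = 160.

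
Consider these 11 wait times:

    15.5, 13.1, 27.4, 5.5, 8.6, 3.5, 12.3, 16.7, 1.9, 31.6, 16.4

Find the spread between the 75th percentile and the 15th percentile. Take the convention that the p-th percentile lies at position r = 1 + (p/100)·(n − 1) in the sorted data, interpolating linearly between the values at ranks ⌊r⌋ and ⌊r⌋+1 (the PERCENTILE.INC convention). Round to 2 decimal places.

Sorted: 1.9, 3.5, 5.5, 8.6, 12.3, 13.1, 15.5, 16.4, 16.7, 27.4, 31.6.
n = 11.
P15: r = 2.5; ranks 2–3 are 3.5, 5.5; interpolating gives 4.5.
P75: r = 8.5; ranks 8–9 are 16.4, 16.7; interpolating gives 16.55.
Difference: 16.55 − 4.5 = 12.05.

12.05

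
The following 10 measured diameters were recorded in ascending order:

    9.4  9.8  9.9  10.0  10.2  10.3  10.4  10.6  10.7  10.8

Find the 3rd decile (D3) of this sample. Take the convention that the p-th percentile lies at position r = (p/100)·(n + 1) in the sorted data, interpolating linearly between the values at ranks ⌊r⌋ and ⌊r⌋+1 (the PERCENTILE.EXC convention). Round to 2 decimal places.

n = 10.
r = (30/100)·(10 + 1) = 3.3.
Rank 3 is 9.9 and rank 4 is 10.0.
Interpolate: 9.9 + 0.3·(10.0 − 9.9) = 9.9 + 0.3·0.1 = 9.93.

9.93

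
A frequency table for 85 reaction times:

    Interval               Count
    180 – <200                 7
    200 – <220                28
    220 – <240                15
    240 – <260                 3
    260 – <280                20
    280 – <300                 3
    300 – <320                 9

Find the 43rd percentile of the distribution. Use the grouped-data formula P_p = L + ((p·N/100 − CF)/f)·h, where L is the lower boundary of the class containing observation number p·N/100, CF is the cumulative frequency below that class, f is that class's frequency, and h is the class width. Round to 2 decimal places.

222.07

N = 85; target position k = 43/100 · 85 = 36.55.
Cumulative frequencies: 7, 35, 50, 53, 73, 76, 85.
Observation 36.55 falls in the class 220 – <240.
L = 220, CF = 35, f = 15, h = 20.
P43 = 220 + ((36.55 − 35)/15)·20 = 220 + 2.06667 = 222.067.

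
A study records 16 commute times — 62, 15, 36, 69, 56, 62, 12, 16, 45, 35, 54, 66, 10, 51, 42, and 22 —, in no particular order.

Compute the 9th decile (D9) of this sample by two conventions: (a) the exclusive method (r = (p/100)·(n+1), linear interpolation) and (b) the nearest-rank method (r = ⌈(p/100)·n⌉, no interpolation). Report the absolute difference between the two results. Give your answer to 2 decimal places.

0.90

Sorted: 10, 12, 15, 16, 22, 35, 36, 42, 45, 51, 54, 56, 62, 62, 66, 69.
n = 16.
(a) r = 15.3; between ranks 15 (66) and 16 (69): 66.9.
(b) the nearest-rank method: rank 15 → 66.
|66.9 − 66| = 0.9.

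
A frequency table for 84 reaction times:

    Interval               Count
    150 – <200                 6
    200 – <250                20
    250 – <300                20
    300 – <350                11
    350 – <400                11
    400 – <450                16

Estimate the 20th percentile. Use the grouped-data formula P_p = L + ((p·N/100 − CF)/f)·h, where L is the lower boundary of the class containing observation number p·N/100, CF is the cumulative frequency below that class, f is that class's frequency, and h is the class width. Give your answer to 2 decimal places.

227.00

N = 84; target position k = 20/100 · 84 = 16.8.
Cumulative frequencies: 6, 26, 46, 57, 68, 84.
Observation 16.8 falls in the class 200 – <250.
L = 200, CF = 6, f = 20, h = 50.
P20 = 200 + ((16.8 − 6)/20)·50 = 200 + 27 = 227.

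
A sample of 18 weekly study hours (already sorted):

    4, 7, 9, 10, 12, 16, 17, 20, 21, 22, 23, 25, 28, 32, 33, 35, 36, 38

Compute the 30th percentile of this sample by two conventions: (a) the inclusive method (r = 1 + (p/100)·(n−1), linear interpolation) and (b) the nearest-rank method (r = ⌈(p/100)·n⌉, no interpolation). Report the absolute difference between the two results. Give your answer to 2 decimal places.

n = 18.
(a) r = 6.1; between ranks 6 (16) and 7 (17): 16.1.
(b) the nearest-rank method: rank 6 → 16.
|16.1 − 16| = 0.1.

0.10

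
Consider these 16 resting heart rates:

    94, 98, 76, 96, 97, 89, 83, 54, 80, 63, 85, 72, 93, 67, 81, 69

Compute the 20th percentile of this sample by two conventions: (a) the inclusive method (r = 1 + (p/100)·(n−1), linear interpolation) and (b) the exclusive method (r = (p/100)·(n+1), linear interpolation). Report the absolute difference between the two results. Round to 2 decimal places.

Sorted: 54, 63, 67, 69, 72, 76, 80, 81, 83, 85, 89, 93, 94, 96, 97, 98.
n = 16.
(a) r = 4 → value at rank 4 = 69.
(b) r = 3.4; between ranks 3 (67) and 4 (69): 67.8.
|69 − 67.8| = 1.2.

1.20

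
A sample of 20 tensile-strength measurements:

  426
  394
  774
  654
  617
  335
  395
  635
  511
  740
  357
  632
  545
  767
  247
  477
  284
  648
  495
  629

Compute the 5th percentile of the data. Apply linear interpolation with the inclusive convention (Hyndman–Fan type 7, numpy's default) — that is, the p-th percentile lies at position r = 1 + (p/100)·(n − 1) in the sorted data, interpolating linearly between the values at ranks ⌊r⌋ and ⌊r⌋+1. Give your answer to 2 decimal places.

Sorted: 247, 284, 335, 357, 394, 395, 426, 477, 495, 511, 545, 617, 629, 632, 635, 648, 654, 740, 767, 774.
n = 20.
r = 1 + (5/100)·(20 − 1) = 1 + 0.95 = 1.95.
Rank 1 is 247 and rank 2 is 284.
Interpolate: 247 + 0.95·(284 − 247) = 247 + 0.95·37 = 282.15.

282.15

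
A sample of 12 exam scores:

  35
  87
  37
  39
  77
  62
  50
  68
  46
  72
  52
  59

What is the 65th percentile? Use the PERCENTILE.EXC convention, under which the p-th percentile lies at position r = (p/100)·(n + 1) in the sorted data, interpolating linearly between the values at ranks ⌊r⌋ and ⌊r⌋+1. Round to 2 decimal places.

64.70

Sorted: 35, 37, 39, 46, 50, 52, 59, 62, 68, 72, 77, 87.
n = 12.
r = (65/100)·(12 + 1) = 8.45.
Rank 8 is 62 and rank 9 is 68.
Interpolate: 62 + 0.45·(68 − 62) = 62 + 0.45·6 = 64.7.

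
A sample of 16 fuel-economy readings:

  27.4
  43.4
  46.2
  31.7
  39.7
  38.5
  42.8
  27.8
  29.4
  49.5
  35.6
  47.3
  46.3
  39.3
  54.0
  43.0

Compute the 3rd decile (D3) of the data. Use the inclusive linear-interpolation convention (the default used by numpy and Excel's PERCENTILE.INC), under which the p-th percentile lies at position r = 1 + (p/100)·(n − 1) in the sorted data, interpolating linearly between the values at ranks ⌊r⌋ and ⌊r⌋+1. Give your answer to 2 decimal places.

Sorted: 27.4, 27.8, 29.4, 31.7, 35.6, 38.5, 39.3, 39.7, 42.8, 43.0, 43.4, 46.2, 46.3, 47.3, 49.5, 54.0.
n = 16.
r = 1 + (30/100)·(16 − 1) = 1 + 4.5 = 5.5.
Rank 5 is 35.6 and rank 6 is 38.5.
Interpolate: 35.6 + 0.5·(38.5 − 35.6) = 35.6 + 0.5·2.9 = 37.05.

37.05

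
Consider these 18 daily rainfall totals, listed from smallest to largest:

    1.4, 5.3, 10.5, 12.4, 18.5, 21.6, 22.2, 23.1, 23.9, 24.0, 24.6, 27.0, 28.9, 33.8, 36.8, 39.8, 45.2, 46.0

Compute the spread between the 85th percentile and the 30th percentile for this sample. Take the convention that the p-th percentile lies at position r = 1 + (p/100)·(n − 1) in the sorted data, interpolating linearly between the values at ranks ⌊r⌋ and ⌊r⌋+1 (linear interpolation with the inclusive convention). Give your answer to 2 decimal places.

16.49

n = 18.
P30: r = 6.1; ranks 6–7 are 21.6, 22.2; interpolating gives 21.66.
P85: r = 15.45; ranks 15–16 are 36.8, 39.8; interpolating gives 38.15.
Difference: 38.15 − 21.66 = 16.49.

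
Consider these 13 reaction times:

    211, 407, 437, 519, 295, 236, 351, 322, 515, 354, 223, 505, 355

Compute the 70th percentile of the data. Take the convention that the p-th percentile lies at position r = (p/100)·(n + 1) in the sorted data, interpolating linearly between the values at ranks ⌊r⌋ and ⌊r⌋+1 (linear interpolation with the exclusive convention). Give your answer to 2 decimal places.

431.00

Sorted: 211, 223, 236, 295, 322, 351, 354, 355, 407, 437, 505, 515, 519.
n = 13.
r = (70/100)·(13 + 1) = 9.8.
Rank 9 is 407 and rank 10 is 437.
Interpolate: 407 + 0.8·(437 − 407) = 407 + 0.8·30 = 431.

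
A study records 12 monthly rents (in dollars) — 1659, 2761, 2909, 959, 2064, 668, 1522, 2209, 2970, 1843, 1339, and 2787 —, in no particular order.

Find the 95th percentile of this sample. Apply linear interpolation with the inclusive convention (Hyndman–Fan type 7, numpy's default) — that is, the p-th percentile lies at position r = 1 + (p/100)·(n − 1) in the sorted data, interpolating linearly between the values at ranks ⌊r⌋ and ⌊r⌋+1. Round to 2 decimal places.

Sorted: 668, 959, 1339, 1522, 1659, 1843, 2064, 2209, 2761, 2787, 2909, 2970.
n = 12.
r = 1 + (95/100)·(12 − 1) = 1 + 10.45 = 11.45.
Rank 11 is 2909 and rank 12 is 2970.
Interpolate: 2909 + 0.45·(2970 − 2909) = 2909 + 0.45·61 = 2936.45.

2936.45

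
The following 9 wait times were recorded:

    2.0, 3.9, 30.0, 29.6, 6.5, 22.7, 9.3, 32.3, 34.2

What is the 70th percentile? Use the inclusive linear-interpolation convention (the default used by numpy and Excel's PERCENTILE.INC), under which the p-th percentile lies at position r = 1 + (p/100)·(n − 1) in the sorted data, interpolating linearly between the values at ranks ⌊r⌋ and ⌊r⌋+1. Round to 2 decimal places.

Sorted: 2.0, 3.9, 6.5, 9.3, 22.7, 29.6, 30.0, 32.3, 34.2.
n = 9.
r = 1 + (70/100)·(9 − 1) = 1 + 5.6 = 6.6.
Rank 6 is 29.6 and rank 7 is 30.0.
Interpolate: 29.6 + 0.6·(30.0 − 29.6) = 29.6 + 0.6·0.4 = 29.84.

29.84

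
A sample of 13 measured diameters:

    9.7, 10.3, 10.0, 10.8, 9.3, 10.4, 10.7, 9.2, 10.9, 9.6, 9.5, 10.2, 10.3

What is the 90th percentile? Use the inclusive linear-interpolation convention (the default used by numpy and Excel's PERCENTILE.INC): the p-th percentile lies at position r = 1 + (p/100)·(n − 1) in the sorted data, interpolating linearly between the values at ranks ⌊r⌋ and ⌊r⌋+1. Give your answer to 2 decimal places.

10.78

Sorted: 9.2, 9.3, 9.5, 9.6, 9.7, 10.0, 10.2, 10.3, 10.3, 10.4, 10.7, 10.8, 10.9.
n = 13.
r = 1 + (90/100)·(13 − 1) = 1 + 10.8 = 11.8.
Rank 11 is 10.7 and rank 12 is 10.8.
Interpolate: 10.7 + 0.8·(10.8 − 10.7) = 10.7 + 0.8·0.1 = 10.78.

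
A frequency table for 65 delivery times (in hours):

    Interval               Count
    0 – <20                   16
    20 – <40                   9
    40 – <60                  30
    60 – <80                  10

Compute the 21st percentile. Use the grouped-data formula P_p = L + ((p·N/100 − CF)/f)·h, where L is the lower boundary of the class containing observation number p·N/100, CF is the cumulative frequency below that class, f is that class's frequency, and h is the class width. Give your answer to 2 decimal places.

17.06

N = 65; target position k = 21/100 · 65 = 13.65.
Cumulative frequencies: 16, 25, 55, 65.
Observation 13.65 falls in the class 0 – <20.
L = 0, CF = 0, f = 16, h = 20.
P21 = 0 + ((13.65 − 0)/16)·20 = 0 + 17.0625 = 17.0625.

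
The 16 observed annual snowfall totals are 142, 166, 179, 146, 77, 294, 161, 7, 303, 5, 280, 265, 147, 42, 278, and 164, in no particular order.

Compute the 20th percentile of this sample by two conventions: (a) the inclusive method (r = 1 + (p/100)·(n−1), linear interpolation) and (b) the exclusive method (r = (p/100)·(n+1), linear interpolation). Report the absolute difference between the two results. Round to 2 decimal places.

21.00

Sorted: 5, 7, 42, 77, 142, 146, 147, 161, 164, 166, 179, 265, 278, 280, 294, 303.
n = 16.
(a) r = 4 → value at rank 4 = 77.
(b) r = 3.4; between ranks 3 (42) and 4 (77): 56.
|77 − 56| = 21.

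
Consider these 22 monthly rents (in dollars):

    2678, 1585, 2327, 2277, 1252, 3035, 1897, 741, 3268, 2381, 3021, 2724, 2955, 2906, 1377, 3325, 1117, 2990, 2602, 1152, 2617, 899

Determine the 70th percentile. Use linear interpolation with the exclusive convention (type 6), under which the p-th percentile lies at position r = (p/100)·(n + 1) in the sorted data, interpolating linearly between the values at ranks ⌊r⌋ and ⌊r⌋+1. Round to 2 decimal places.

2910.90

Sorted: 741, 899, 1117, 1152, 1252, 1377, 1585, 1897, 2277, 2327, 2381, 2602, 2617, 2678, 2724, 2906, 2955, 2990, 3021, 3035, 3268, 3325.
n = 22.
r = (70/100)·(22 + 1) = 16.1.
Rank 16 is 2906 and rank 17 is 2955.
Interpolate: 2906 + 0.1·(2955 − 2906) = 2906 + 0.1·49 = 2910.9.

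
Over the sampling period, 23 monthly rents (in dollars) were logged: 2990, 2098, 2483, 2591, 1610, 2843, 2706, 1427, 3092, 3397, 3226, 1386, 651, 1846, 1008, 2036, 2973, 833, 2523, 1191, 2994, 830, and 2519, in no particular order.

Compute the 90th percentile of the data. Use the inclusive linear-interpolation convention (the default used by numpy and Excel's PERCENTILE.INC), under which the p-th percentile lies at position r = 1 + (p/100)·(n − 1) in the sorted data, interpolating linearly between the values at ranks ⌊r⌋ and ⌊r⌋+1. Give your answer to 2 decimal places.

Sorted: 651, 830, 833, 1008, 1191, 1386, 1427, 1610, 1846, 2036, 2098, 2483, 2519, 2523, 2591, 2706, 2843, 2973, 2990, 2994, 3092, 3226, 3397.
n = 23.
r = 1 + (90/100)·(23 − 1) = 1 + 19.8 = 20.8.
Rank 20 is 2994 and rank 21 is 3092.
Interpolate: 2994 + 0.8·(3092 − 2994) = 2994 + 0.8·98 = 3072.4.

3072.40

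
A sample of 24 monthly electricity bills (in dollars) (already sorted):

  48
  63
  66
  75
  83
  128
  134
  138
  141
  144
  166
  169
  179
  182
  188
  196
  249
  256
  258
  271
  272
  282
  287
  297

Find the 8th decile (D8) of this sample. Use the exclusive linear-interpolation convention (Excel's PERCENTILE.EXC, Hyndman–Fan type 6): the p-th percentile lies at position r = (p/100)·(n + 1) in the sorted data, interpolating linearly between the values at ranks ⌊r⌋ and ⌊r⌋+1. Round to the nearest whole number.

n = 24.
r = (80/100)·(24 + 1) = 20.
r is an integer, so P80 is the value at rank 20: 271.

271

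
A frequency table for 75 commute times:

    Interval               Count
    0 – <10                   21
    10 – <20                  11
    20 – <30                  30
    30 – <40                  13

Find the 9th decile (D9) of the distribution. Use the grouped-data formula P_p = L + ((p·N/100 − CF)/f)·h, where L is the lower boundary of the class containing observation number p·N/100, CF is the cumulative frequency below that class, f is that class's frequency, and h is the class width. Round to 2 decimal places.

34.23

N = 75; target position k = 90/100 · 75 = 67.5.
Cumulative frequencies: 21, 32, 62, 75.
Observation 67.5 falls in the class 30 – <40.
L = 30, CF = 62, f = 13, h = 10.
P90 = 30 + ((67.5 − 62)/13)·10 = 30 + 4.23077 = 34.2308.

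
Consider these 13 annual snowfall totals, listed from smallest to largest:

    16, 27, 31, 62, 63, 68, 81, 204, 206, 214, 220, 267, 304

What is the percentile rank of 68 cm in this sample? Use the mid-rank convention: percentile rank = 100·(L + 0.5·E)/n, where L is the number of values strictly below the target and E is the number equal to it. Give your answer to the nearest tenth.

42.3

Count below 68: L = 5; count equal: E = 1; n = 13.
Percentile rank = 100·(5 + 0.5·1)/13 = 100·5.5/13 = 42.31.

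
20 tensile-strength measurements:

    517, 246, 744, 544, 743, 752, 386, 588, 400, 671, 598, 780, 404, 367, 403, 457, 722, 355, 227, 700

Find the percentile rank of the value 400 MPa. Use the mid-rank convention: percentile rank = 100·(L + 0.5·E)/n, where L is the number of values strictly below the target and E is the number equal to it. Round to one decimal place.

Sorted: 227, 246, 355, 367, 386, 400, 403, 404, 457, 517, 544, 588, 598, 671, 700, 722, 743, 744, 752, 780.
Count below 400: L = 5; count equal: E = 1; n = 20.
Percentile rank = 100·(5 + 0.5·1)/20 = 100·5.5/20 = 27.5.

27.5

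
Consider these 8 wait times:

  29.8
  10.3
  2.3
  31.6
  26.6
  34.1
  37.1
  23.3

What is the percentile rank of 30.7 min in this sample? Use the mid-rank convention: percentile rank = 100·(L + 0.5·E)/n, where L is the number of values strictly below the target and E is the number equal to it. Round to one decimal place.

Sorted: 2.3, 10.3, 23.3, 26.6, 29.8, 31.6, 34.1, 37.1.
Count below 30.7: L = 5; count equal: E = 0; n = 8.
Percentile rank = 100·(5 + 0.5·0)/8 = 100·5/8 = 62.5.

62.5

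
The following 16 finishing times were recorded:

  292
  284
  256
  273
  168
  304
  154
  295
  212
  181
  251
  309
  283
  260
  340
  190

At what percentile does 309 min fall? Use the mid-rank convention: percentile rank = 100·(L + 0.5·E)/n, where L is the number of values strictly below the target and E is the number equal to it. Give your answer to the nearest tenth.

Sorted: 154, 168, 181, 190, 212, 251, 256, 260, 273, 283, 284, 292, 295, 304, 309, 340.
Count below 309: L = 14; count equal: E = 1; n = 16.
Percentile rank = 100·(14 + 0.5·1)/16 = 100·14.5/16 = 90.62.

90.6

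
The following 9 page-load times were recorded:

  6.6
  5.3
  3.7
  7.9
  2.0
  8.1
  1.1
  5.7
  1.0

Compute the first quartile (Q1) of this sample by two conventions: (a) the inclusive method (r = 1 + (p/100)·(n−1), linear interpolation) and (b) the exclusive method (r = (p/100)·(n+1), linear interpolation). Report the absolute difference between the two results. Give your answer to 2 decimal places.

0.45

Sorted: 1.0, 1.1, 2.0, 3.7, 5.3, 5.7, 6.6, 7.9, 8.1.
n = 9.
(a) r = 3 → value at rank 3 = 2.
(b) r = 2.5; between ranks 2 (1.1) and 3 (2.0): 1.55.
|2 − 1.55| = 0.45.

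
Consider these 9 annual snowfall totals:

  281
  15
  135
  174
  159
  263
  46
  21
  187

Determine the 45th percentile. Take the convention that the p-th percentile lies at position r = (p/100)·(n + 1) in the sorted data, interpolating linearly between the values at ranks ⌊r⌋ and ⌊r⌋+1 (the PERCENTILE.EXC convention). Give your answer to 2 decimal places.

Sorted: 15, 21, 46, 135, 159, 174, 187, 263, 281.
n = 9.
r = (45/100)·(9 + 1) = 4.5.
Rank 4 is 135 and rank 5 is 159.
Interpolate: 135 + 0.5·(159 − 135) = 135 + 0.5·24 = 147.

147.00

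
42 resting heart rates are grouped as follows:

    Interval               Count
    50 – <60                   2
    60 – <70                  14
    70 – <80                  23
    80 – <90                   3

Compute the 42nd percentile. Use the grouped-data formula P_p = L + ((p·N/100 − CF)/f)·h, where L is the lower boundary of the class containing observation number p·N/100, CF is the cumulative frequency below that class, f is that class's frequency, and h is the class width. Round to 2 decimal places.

N = 42; target position k = 42/100 · 42 = 17.64.
Cumulative frequencies: 2, 16, 39, 42.
Observation 17.64 falls in the class 70 – <80.
L = 70, CF = 16, f = 23, h = 10.
P42 = 70 + ((17.64 − 16)/23)·10 = 70 + 0.713043 = 70.713.

70.71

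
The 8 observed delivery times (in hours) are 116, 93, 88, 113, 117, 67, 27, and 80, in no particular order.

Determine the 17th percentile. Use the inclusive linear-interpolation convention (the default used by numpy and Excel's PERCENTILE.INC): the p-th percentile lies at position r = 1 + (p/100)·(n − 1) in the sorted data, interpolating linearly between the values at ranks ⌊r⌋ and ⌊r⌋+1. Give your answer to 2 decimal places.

Sorted: 27, 67, 80, 88, 93, 113, 116, 117.
n = 8.
r = 1 + (17/100)·(8 − 1) = 1 + 1.19 = 2.19.
Rank 2 is 67 and rank 3 is 80.
Interpolate: 67 + 0.19·(80 − 67) = 67 + 0.19·13 = 69.47.

69.47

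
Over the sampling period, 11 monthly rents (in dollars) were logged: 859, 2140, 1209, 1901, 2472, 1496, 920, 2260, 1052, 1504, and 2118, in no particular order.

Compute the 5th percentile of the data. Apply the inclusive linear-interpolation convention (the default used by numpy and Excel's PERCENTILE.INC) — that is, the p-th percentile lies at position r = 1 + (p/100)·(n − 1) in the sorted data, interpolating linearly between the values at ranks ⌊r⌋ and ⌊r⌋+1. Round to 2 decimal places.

889.50

Sorted: 859, 920, 1052, 1209, 1496, 1504, 1901, 2118, 2140, 2260, 2472.
n = 11.
r = 1 + (5/100)·(11 − 1) = 1 + 0.5 = 1.5.
Rank 1 is 859 and rank 2 is 920.
Interpolate: 859 + 0.5·(920 − 859) = 859 + 0.5·61 = 889.5.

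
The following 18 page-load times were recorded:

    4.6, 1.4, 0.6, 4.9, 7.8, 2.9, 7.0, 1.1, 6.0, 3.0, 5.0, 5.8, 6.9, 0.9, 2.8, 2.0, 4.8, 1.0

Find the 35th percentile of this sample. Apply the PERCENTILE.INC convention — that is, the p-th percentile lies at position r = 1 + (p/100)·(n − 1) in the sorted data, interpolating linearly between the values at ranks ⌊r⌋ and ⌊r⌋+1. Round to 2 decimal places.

2.76

Sorted: 0.6, 0.9, 1.0, 1.1, 1.4, 2.0, 2.8, 2.9, 3.0, 4.6, 4.8, 4.9, 5.0, 5.8, 6.0, 6.9, 7.0, 7.8.
n = 18.
r = 1 + (35/100)·(18 − 1) = 1 + 5.95 = 6.95.
Rank 6 is 2.0 and rank 7 is 2.8.
Interpolate: 2.0 + 0.95·(2.8 − 2.0) = 2.0 + 0.95·0.8 = 2.76.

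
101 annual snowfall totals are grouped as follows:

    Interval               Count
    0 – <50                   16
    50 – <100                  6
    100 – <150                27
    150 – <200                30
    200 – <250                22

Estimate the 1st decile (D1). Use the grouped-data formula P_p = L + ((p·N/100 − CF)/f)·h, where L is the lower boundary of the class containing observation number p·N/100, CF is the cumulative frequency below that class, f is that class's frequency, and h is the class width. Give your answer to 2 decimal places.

N = 101; target position k = 10/100 · 101 = 10.1.
Cumulative frequencies: 16, 22, 49, 79, 101.
Observation 10.1 falls in the class 0 – <50.
L = 0, CF = 0, f = 16, h = 50.
P10 = 0 + ((10.1 − 0)/16)·50 = 0 + 31.5625 = 31.5625.

31.56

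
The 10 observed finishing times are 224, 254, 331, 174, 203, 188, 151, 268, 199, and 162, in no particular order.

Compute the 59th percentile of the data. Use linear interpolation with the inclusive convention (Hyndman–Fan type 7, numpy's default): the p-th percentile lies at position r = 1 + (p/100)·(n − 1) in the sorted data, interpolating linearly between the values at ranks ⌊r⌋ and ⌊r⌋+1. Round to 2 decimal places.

209.51

Sorted: 151, 162, 174, 188, 199, 203, 224, 254, 268, 331.
n = 10.
r = 1 + (59/100)·(10 − 1) = 1 + 5.31 = 6.31.
Rank 6 is 203 and rank 7 is 224.
Interpolate: 203 + 0.31·(224 − 203) = 203 + 0.31·21 = 209.51.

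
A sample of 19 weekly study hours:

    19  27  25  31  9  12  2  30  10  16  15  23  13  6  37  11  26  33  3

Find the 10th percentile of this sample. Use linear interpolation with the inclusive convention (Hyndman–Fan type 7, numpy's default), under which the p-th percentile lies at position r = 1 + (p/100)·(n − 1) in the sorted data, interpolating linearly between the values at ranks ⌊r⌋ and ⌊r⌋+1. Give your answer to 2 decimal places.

Sorted: 2, 3, 6, 9, 10, 11, 12, 13, 15, 16, 19, 23, 25, 26, 27, 30, 31, 33, 37.
n = 19.
r = 1 + (10/100)·(19 − 1) = 1 + 1.8 = 2.8.
Rank 2 is 3 and rank 3 is 6.
Interpolate: 3 + 0.8·(6 − 3) = 3 + 0.8·3 = 5.4.

5.40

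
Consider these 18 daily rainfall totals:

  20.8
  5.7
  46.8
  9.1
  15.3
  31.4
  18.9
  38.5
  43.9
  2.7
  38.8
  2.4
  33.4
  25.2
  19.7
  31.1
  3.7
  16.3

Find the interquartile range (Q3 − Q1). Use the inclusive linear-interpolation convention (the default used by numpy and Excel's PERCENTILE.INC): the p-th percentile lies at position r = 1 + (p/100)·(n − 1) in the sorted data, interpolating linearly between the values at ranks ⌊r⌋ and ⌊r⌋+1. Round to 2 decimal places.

22.25

Sorted: 2.4, 2.7, 3.7, 5.7, 9.1, 15.3, 16.3, 18.9, 19.7, 20.8, 25.2, 31.1, 31.4, 33.4, 38.5, 38.8, 43.9, 46.8.
n = 18.
P25: r = 5.25; ranks 5–6 are 9.1, 15.3; interpolating gives 10.65.
P75: r = 13.75; ranks 13–14 are 31.4, 33.4; interpolating gives 32.9.
Difference: 32.9 − 10.65 = 22.25.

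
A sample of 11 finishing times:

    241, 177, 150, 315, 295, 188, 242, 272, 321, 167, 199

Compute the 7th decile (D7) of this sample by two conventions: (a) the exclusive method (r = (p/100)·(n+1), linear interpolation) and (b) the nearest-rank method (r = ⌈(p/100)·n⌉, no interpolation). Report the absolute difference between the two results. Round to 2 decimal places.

9.20

Sorted: 150, 167, 177, 188, 199, 241, 242, 272, 295, 315, 321.
n = 11.
(a) r = 8.4; between ranks 8 (272) and 9 (295): 281.2.
(b) the nearest-rank method: rank 8 → 272.
|281.2 − 272| = 9.2.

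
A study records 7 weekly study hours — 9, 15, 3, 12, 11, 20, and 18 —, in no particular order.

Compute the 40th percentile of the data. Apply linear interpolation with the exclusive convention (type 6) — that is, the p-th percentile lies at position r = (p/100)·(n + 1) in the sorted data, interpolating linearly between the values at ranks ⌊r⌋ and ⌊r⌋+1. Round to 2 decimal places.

11.20

Sorted: 3, 9, 11, 12, 15, 18, 20.
n = 7.
r = (40/100)·(7 + 1) = 3.2.
Rank 3 is 11 and rank 4 is 12.
Interpolate: 11 + 0.2·(12 − 11) = 11 + 0.2·1 = 11.2.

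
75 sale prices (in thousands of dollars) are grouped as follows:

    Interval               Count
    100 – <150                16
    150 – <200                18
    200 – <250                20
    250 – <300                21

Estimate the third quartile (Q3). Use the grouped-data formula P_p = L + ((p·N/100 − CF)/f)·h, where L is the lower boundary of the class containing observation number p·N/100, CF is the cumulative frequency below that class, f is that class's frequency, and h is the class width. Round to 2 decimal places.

N = 75; target position k = 75/100 · 75 = 56.25.
Cumulative frequencies: 16, 34, 54, 75.
Observation 56.25 falls in the class 250 – <300.
L = 250, CF = 54, f = 21, h = 50.
P75 = 250 + ((56.25 − 54)/21)·50 = 250 + 5.35714 = 255.357.

255.36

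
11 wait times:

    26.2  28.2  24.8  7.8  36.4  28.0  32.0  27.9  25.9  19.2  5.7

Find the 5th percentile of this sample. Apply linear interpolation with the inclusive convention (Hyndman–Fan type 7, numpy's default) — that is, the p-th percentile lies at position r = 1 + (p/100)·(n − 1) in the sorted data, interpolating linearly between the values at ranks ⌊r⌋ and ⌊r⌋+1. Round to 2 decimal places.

Sorted: 5.7, 7.8, 19.2, 24.8, 25.9, 26.2, 27.9, 28.0, 28.2, 32.0, 36.4.
n = 11.
r = 1 + (5/100)·(11 − 1) = 1 + 0.5 = 1.5.
Rank 1 is 5.7 and rank 2 is 7.8.
Interpolate: 5.7 + 0.5·(7.8 − 5.7) = 5.7 + 0.5·2.1 = 6.75.

6.75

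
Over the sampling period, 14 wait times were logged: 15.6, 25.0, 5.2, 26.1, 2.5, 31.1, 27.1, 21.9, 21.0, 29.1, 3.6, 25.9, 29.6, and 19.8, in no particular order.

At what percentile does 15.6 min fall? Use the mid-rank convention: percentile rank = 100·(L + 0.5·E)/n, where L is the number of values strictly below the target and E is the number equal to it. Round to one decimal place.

Sorted: 2.5, 3.6, 5.2, 15.6, 19.8, 21.0, 21.9, 25.0, 25.9, 26.1, 27.1, 29.1, 29.6, 31.1.
Count below 15.6: L = 3; count equal: E = 1; n = 14.
Percentile rank = 100·(3 + 0.5·1)/14 = 100·3.5/14 = 25.

25.0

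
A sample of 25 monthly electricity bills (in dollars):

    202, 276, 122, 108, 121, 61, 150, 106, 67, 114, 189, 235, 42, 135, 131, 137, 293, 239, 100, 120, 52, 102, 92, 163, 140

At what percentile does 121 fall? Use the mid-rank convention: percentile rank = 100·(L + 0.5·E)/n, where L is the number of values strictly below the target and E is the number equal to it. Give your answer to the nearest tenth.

46.0

Sorted: 42, 52, 61, 67, 92, 100, 102, 106, 108, 114, 120, 121, 122, 131, 135, 137, 140, 150, 163, 189, 202, 235, 239, 276, 293.
Count below 121: L = 11; count equal: E = 1; n = 25.
Percentile rank = 100·(11 + 0.5·1)/25 = 100·11.5/25 = 46.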